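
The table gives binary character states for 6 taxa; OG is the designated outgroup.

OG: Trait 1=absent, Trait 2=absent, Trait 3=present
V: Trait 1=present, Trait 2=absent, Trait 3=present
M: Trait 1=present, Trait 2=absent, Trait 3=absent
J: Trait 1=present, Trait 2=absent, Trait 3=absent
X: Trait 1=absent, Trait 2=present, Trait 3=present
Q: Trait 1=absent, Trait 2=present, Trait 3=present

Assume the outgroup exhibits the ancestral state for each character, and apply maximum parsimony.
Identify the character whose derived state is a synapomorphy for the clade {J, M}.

Trait 3

Character polarity is set by the outgroup: the derived state is whichever differs from the outgroup's state, so for Trait 3 the derived state is 'absent', and for the remaining characters it is 'present'.
Only J, M, and V show the derived state 'present' for Trait 1, supporting them as a clade.
Trait 2 (derived state 'present') is shared by Q and X — a synapomorphy uniting that clade.
Only J and M show the derived state 'absent' for Trait 3, supporting them as a clade.
Most parsimonious ingroup topology: ((V,(M,J)),(X,Q)).
The clade {J, M} is supported by Trait 3: its derived state 'absent' occurs in exactly those taxa and in no other taxon (including the outgroup).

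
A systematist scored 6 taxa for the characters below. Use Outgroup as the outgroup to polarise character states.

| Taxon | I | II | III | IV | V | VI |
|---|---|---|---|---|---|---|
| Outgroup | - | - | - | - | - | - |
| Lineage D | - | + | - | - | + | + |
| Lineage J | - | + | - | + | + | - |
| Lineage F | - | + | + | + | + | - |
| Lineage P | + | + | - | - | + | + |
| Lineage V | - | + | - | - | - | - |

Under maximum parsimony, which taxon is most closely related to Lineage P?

The outgroup has state '-' for every character, so '+' is the derived state throughout.
I (derived state '+') is unique to Lineage P (autapomorphy; uninformative for grouping).
All ingroup taxa share the derived state '+' for II; it defines the ingroup but does not resolve relationships within it.
III: derived state '+' in Lineage F only — an autapomorphy, so it tells us nothing about relationships among taxa.
IV: derived state '+' in Lineage F and Lineage J only — synapomorphy for {Lineage F, Lineage J}.
V (derived state '+') is shared by Lineage D, Lineage F, Lineage J, and Lineage P — a synapomorphy uniting that clade.
Only Lineage D and Lineage P show the derived state '+' for VI, supporting them as a clade.
Most parsimonious ingroup topology: (((Lineage D,Lineage P),(Lineage J,Lineage F)),Lineage V).
Lineage P and Lineage D form a cherry on this tree, so they are sister taxa.

Lineage D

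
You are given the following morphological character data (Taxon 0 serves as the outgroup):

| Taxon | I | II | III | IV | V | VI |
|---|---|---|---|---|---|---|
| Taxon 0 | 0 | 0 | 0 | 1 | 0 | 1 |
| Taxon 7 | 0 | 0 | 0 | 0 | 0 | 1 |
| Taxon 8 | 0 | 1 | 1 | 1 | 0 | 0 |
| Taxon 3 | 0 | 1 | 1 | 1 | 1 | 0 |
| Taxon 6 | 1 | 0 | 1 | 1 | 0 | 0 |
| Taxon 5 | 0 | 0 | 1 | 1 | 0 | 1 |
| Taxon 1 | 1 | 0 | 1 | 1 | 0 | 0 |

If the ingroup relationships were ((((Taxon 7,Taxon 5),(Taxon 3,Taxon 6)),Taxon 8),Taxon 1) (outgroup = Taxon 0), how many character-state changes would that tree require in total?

Map each character onto ((((Taxon 7,Taxon 5),(Taxon 3,Taxon 6)),Taxon 8),Taxon 1) (rooted by Taxon 0) and count the minimum state changes it requires (Fitch parsimony):
I: 2; II: 2; III: 2; IV: 1; V: 1; VI: 2.
Total tree length = 10.

10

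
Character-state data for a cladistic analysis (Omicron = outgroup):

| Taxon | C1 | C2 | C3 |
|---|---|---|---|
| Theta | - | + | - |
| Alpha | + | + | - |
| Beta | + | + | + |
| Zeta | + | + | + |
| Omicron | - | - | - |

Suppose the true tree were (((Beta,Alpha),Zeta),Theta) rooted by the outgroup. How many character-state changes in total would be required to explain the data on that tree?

Map each character onto (((Beta,Alpha),Zeta),Theta) (rooted by Omicron) and count the minimum state changes it requires (Fitch parsimony):
C1: 1; C2: 1; C3: 2.
Total tree length = 4.

4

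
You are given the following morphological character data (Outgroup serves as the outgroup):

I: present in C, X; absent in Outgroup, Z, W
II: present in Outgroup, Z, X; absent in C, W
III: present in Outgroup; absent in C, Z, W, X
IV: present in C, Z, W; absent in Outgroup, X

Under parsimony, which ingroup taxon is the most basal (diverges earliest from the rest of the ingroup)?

X

Character polarity is set by the outgroup: the derived state is whichever differs from the outgroup's state, so for II, III the derived state is 'absent', and for the remaining characters it is 'present'.
I (state 'present') occurs in C and X but conflicts with the nesting implied by the other characters — most parsimoniously interpreted as homoplasy.
Only C and W show the derived state 'absent' for II, supporting them as a clade.
III (derived state 'absent') is shared by all ingroup taxa — unites the whole ingroup.
Only C, W, and Z show the derived state 'present' for IV, supporting them as a clade.
Most parsimonious ingroup topology: (((C,W),Z),X).
X is sister to the clade containing all other ingroup taxa, so it is the earliest-diverging (most basal) ingroup lineage.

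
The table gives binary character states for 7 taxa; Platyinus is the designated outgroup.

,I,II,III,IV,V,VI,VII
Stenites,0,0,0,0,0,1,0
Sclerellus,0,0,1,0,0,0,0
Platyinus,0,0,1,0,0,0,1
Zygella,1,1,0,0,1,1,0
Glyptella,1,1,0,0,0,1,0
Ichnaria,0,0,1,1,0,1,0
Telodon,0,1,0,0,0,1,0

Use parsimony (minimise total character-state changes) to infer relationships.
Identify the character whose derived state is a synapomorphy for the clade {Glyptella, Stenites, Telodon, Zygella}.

Character polarity is set by the outgroup: the derived state is whichever differs from the outgroup's state, so for III, VII the derived state is '0', and for the remaining characters it is '1'.
I: derived state '1' in Glyptella and Zygella only — synapomorphy for {Glyptella, Zygella}.
Only Glyptella, Telodon, and Zygella show the derived state '1' for II, supporting them as a clade.
III (derived state '0') is shared by Glyptella, Stenites, Telodon, and Zygella — a synapomorphy uniting that clade.
IV: derived state '1' in Ichnaria only — an autapomorphy, so it tells us nothing about relationships among taxa.
V: derived state '1' in Zygella only — an autapomorphy, so it tells us nothing about relationships among taxa.
VI (derived state '1') is shared by Glyptella, Ichnaria, Stenites, Telodon, and Zygella — a synapomorphy uniting that clade.
All ingroup taxa share the derived state '0' for VII; it defines the ingroup but does not resolve relationships within it.
Most parsimonious ingroup topology: (((((Zygella,Glyptella),Telodon),Stenites),Ichnaria),Sclerellus).
The clade {Glyptella, Stenites, Telodon, Zygella} is supported by III: its derived state '0' occurs in exactly those taxa and in no other taxon (including the outgroup).

III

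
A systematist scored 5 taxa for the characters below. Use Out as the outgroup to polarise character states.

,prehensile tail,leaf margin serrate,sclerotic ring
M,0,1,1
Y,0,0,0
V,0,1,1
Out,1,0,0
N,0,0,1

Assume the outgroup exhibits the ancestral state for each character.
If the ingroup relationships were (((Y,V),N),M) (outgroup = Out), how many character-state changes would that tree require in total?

5

Map each character onto (((Y,V),N),M) (rooted by Out) and count the minimum state changes it requires (Fitch parsimony):
prehensile tail: 1; leaf margin serrate: 2; sclerotic ring: 2.
Total tree length = 5.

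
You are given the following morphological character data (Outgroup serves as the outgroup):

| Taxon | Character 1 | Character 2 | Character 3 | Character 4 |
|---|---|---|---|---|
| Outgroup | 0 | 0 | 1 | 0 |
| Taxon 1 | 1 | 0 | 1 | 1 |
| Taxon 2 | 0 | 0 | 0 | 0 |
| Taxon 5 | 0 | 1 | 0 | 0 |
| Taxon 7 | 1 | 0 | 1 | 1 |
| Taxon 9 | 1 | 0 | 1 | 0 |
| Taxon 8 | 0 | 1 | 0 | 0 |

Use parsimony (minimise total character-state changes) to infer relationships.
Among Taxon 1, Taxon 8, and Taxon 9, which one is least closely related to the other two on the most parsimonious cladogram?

Character polarity is set by the outgroup: the derived state is whichever differs from the outgroup's state, so for Character 3 the derived state is '0', and for the remaining characters it is '1'.
Character 1 (derived state '1') is shared by Taxon 1, Taxon 7, and Taxon 9 — a synapomorphy uniting that clade.
Only Taxon 5 and Taxon 8 show the derived state '1' for Character 2, supporting them as a clade.
Character 3: derived state '0' in Taxon 2, Taxon 5, and Taxon 8 only — synapomorphy for {Taxon 2, Taxon 5, Taxon 8}.
Only Taxon 1 and Taxon 7 show the derived state '1' for Character 4, supporting them as a clade.
Most parsimonious ingroup topology: (((Taxon 1,Taxon 7),Taxon 9),(Taxon 2,(Taxon 5,Taxon 8))).
Taxon 9 and Taxon 1 share a more recent common ancestor with each other than either does with Taxon 8, so Taxon 8 is the least closely related of the three.

Taxon 8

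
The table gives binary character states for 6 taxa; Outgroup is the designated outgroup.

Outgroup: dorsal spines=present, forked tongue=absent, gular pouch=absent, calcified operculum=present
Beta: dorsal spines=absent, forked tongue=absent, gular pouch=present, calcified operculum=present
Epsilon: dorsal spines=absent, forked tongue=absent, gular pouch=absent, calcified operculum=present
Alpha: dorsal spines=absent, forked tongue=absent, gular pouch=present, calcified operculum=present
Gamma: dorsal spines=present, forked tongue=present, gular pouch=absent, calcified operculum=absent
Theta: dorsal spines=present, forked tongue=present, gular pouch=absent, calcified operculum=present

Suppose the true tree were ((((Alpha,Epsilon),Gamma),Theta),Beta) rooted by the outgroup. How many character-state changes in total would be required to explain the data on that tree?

7

Map each character onto ((((Alpha,Epsilon),Gamma),Theta),Beta) (rooted by Outgroup) and count the minimum state changes it requires (Fitch parsimony):
dorsal spines: 2; forked tongue: 2; gular pouch: 2; calcified operculum: 1.
Total tree length = 7.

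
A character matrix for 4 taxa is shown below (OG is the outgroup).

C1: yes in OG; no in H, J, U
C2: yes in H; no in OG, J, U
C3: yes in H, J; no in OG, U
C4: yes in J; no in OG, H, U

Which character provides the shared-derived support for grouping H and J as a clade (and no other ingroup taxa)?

Character polarity is set by the outgroup: the derived state is whichever differs from the outgroup's state, so for C1 the derived state is 'no', and for the remaining characters it is 'yes'.
All ingroup taxa share the derived state 'no' for C1; it defines the ingroup but does not resolve relationships within it.
C2 (derived state 'yes') is unique to H (autapomorphy; uninformative for grouping).
Only H and J show the derived state 'yes' for C3, supporting them as a clade.
C4 (derived state 'yes') is unique to J (autapomorphy; uninformative for grouping).
Most parsimonious ingroup topology: ((H,J),U).
The clade {H, J} is supported by C3: its derived state 'yes' occurs in exactly those taxa and in no other taxon (including the outgroup).

C3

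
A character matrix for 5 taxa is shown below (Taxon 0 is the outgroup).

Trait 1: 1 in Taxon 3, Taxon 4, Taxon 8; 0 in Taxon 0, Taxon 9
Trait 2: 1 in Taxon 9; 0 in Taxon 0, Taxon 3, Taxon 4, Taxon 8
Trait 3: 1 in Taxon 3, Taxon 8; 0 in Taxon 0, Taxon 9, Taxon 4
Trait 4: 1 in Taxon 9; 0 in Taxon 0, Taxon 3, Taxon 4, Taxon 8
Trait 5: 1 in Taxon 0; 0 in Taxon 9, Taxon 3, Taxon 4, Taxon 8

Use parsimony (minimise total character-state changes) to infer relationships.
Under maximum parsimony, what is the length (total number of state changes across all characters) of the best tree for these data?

5

Character polarity is set by the outgroup: the derived state is whichever differs from the outgroup's state, so for Trait 5 the derived state is '0', and for the remaining characters it is '1'.
Trait 1 (derived state '1') is shared by Taxon 3, Taxon 4, and Taxon 8 — a synapomorphy uniting that clade.
Trait 2 (derived state '1') is unique to Taxon 9 (autapomorphy; uninformative for grouping).
Only Taxon 3 and Taxon 8 show the derived state '1' for Trait 3, supporting them as a clade.
Trait 4 (derived state '1') is unique to Taxon 9 (autapomorphy; uninformative for grouping).
Trait 5 (derived state '0') is shared by all ingroup taxa — unites the whole ingroup.
Most parsimonious ingroup topology: (Taxon 9,((Taxon 3,Taxon 8),Taxon 4)).
Changes per character on this tree: Trait 1: 1; Trait 2: 1; Trait 3: 1; Trait 4: 1; Trait 5: 1.
Total = 5.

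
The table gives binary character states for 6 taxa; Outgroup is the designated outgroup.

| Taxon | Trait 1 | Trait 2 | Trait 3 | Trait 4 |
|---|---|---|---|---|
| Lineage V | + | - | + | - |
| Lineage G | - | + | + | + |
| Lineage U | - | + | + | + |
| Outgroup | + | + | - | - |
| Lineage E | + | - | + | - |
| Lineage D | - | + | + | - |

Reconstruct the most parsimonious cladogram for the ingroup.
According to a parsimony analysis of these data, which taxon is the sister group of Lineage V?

Lineage E

Character polarity is set by the outgroup: the derived state is whichever differs from the outgroup's state, so for Trait 1, Trait 2 the derived state is '-', and for the remaining characters it is '+'.
Trait 1: derived state '-' in Lineage D, Lineage G, and Lineage U only — synapomorphy for {Lineage D, Lineage G, Lineage U}.
Trait 2: derived state '-' in Lineage E and Lineage V only — synapomorphy for {Lineage E, Lineage V}.
Trait 3 (derived state '+') is shared by all ingroup taxa — unites the whole ingroup.
Trait 4 (derived state '+') is shared by Lineage G and Lineage U — a synapomorphy uniting that clade.
Most parsimonious ingroup topology: (((Lineage U,Lineage G),Lineage D),(Lineage V,Lineage E)).
Lineage V and Lineage E form a cherry on this tree, so they are sister taxa.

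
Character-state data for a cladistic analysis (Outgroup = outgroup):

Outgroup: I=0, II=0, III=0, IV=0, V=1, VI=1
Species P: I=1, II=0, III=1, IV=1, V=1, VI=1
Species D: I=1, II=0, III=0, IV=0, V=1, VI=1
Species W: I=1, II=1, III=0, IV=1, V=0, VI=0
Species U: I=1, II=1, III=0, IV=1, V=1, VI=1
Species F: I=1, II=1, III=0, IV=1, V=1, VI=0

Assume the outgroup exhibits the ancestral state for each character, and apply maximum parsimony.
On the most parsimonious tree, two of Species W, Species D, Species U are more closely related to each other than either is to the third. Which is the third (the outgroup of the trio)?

Character polarity is set by the outgroup: the derived state is whichever differs from the outgroup's state, so for V, VI the derived state is '0', and for the remaining characters it is '1'.
All ingroup taxa share the derived state '1' for I; it defines the ingroup but does not resolve relationships within it.
Only Species F, Species U, and Species W show the derived state '1' for II, supporting them as a clade.
III: derived state '1' in Species P only — an autapomorphy, so it tells us nothing about relationships among taxa.
Only Species F, Species P, Species U, and Species W show the derived state '1' for IV, supporting them as a clade.
V (derived state '0') is unique to Species W (autapomorphy; uninformative for grouping).
VI: derived state '0' in Species F and Species W only — synapomorphy for {Species F, Species W}.
Most parsimonious ingroup topology: ((Species P,((Species W,Species F),Species U)),Species D).
Species U and Species W share a more recent common ancestor with each other than either does with Species D, so Species D is the least closely related of the three.

Species D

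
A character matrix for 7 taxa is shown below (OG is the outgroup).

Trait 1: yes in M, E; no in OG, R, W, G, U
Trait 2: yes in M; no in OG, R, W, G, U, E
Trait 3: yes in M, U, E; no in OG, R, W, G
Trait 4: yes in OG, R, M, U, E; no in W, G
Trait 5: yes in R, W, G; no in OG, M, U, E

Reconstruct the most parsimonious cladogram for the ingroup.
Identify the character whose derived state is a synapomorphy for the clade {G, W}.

Trait 4

Character polarity is set by the outgroup: the derived state is whichever differs from the outgroup's state, so for Trait 4 the derived state is 'no', and for the remaining characters it is 'yes'.
Only E and M show the derived state 'yes' for Trait 1, supporting them as a clade.
Trait 2: derived state 'yes' in M only — an autapomorphy, so it tells us nothing about relationships among taxa.
Only E, M, and U show the derived state 'yes' for Trait 3, supporting them as a clade.
Trait 4 (derived state 'no') is shared by G and W — a synapomorphy uniting that clade.
Trait 5: derived state 'yes' in G, R, and W only — synapomorphy for {G, R, W}.
Most parsimonious ingroup topology: ((R,(W,G)),((M,E),U)).
The clade {G, W} is supported by Trait 4: its derived state 'no' occurs in exactly those taxa and in no other taxon (including the outgroup).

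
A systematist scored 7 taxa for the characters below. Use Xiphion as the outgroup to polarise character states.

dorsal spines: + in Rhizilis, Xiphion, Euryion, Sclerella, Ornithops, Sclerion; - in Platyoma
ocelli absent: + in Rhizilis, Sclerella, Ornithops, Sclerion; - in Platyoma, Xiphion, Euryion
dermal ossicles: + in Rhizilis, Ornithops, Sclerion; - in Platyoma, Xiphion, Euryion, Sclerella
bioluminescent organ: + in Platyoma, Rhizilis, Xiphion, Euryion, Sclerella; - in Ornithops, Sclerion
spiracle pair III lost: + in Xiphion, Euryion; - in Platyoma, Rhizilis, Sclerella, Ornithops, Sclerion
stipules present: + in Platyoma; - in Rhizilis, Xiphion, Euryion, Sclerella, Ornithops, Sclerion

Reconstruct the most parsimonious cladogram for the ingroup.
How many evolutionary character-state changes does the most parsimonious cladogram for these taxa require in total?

6

Character polarity is set by the outgroup: the derived state is whichever differs from the outgroup's state, so for dorsal spines, bioluminescent organ, spiracle pair III lost the derived state is '-', and for the remaining characters it is '+'.
dorsal spines (derived state '-') is unique to Platyoma (autapomorphy; uninformative for grouping).
Only Ornithops, Rhizilis, Sclerella, and Sclerion show the derived state '+' for ocelli absent, supporting them as a clade.
dermal ossicles (derived state '+') is shared by Ornithops, Rhizilis, and Sclerion — a synapomorphy uniting that clade.
bioluminescent organ: derived state '-' in Ornithops and Sclerion only — synapomorphy for {Ornithops, Sclerion}.
spiracle pair III lost (derived state '-') is shared by Ornithops, Platyoma, Rhizilis, Sclerella, and Sclerion — a synapomorphy uniting that clade.
stipules present: derived state '+' in Platyoma only — an autapomorphy, so it tells us nothing about relationships among taxa.
Most parsimonious ingroup topology: (((((Ornithops,Sclerion),Rhizilis),Sclerella),Platyoma),Euryion).
Changes per character on this tree: dorsal spines: 1; ocelli absent: 1; dermal ossicles: 1; bioluminescent organ: 1; spiracle pair III lost: 1; stipules present: 1.
Total = 6.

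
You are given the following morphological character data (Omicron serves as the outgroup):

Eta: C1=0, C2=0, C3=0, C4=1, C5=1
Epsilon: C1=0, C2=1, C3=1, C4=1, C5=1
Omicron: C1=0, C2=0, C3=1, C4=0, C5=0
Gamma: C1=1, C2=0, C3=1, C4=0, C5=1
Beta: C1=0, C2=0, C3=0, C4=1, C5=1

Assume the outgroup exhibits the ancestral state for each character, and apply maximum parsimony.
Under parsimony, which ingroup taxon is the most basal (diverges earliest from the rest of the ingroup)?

Character polarity is set by the outgroup: the derived state is whichever differs from the outgroup's state, so for C3 the derived state is '0', and for the remaining characters it is '1'.
C1: derived state '1' in Gamma only — an autapomorphy, so it tells us nothing about relationships among taxa.
C2: derived state '1' in Epsilon only — an autapomorphy, so it tells us nothing about relationships among taxa.
Only Beta and Eta show the derived state '0' for C3, supporting them as a clade.
C4: derived state '1' in Beta, Epsilon, and Eta only — synapomorphy for {Beta, Epsilon, Eta}.
All ingroup taxa share the derived state '1' for C5; it defines the ingroup but does not resolve relationships within it.
Most parsimonious ingroup topology: ((Epsilon,(Beta,Eta)),Gamma).
Gamma is sister to the clade containing all other ingroup taxa, so it is the earliest-diverging (most basal) ingroup lineage.

Gamma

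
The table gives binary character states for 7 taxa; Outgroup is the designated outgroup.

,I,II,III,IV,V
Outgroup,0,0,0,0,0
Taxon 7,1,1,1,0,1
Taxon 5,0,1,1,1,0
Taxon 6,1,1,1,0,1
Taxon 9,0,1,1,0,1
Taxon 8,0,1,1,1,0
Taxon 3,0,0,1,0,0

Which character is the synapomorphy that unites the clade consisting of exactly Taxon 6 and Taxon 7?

I

The outgroup has state '0' for every character, so '1' is the derived state throughout.
I: derived state '1' in Taxon 6 and Taxon 7 only — synapomorphy for {Taxon 6, Taxon 7}.
II (derived state '1') is shared by Taxon 5, Taxon 6, Taxon 7, Taxon 8, and Taxon 9 — a synapomorphy uniting that clade.
All ingroup taxa share the derived state '1' for III; it defines the ingroup but does not resolve relationships within it.
IV (derived state '1') is shared by Taxon 5 and Taxon 8 — a synapomorphy uniting that clade.
Only Taxon 6, Taxon 7, and Taxon 9 show the derived state '1' for V, supporting them as a clade.
Most parsimonious ingroup topology: ((((Taxon 7,Taxon 6),Taxon 9),(Taxon 5,Taxon 8)),Taxon 3).
The clade {Taxon 6, Taxon 7} is supported by I: its derived state '1' occurs in exactly those taxa and in no other taxon (including the outgroup).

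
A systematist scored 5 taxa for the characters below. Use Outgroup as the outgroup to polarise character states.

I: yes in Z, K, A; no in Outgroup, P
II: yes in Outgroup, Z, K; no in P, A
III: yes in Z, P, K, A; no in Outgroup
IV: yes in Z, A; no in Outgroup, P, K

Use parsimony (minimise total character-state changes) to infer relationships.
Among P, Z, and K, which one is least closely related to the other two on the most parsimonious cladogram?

Character polarity is set by the outgroup: the derived state is whichever differs from the outgroup's state, so for II the derived state is 'no', and for the remaining characters it is 'yes'.
Only A, K, and Z show the derived state 'yes' for I, supporting them as a clade.
II groups A and P, which is incompatible with the clades supported by the remaining characters; treating it as convergent (homoplasy) costs fewer steps than any alternative tree.
III (derived state 'yes') is shared by all ingroup taxa — unites the whole ingroup.
IV (derived state 'yes') is shared by A and Z — a synapomorphy uniting that clade.
Most parsimonious ingroup topology: (((A,Z),K),P).
K and Z share a more recent common ancestor with each other than either does with P, so P is the least closely related of the three.

P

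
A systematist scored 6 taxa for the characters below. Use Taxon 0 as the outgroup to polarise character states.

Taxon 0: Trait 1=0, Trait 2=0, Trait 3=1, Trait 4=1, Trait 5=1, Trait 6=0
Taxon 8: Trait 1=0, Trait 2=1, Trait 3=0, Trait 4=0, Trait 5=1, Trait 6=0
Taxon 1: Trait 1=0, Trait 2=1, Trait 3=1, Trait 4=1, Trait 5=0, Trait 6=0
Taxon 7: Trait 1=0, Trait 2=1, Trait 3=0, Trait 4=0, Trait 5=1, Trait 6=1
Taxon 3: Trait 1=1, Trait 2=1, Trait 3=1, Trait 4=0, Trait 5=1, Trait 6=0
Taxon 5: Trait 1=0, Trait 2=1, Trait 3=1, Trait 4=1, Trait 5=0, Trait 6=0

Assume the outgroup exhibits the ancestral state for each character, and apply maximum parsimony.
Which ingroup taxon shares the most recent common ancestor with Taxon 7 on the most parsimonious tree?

Taxon 8

Character polarity is set by the outgroup: the derived state is whichever differs from the outgroup's state, so for Trait 3, Trait 4, Trait 5 the derived state is '0', and for the remaining characters it is '1'.
Trait 1: derived state '1' in Taxon 3 only — an autapomorphy, so it tells us nothing about relationships among taxa.
All ingroup taxa share the derived state '1' for Trait 2; it defines the ingroup but does not resolve relationships within it.
Trait 3: derived state '0' in Taxon 7 and Taxon 8 only — synapomorphy for {Taxon 7, Taxon 8}.
Trait 4 (derived state '0') is shared by Taxon 3, Taxon 7, and Taxon 8 — a synapomorphy uniting that clade.
Trait 5: derived state '0' in Taxon 1 and Taxon 5 only — synapomorphy for {Taxon 1, Taxon 5}.
Trait 6 (derived state '1') is unique to Taxon 7 (autapomorphy; uninformative for grouping).
Most parsimonious ingroup topology: (((Taxon 8,Taxon 7),Taxon 3),(Taxon 1,Taxon 5)).
Taxon 7 and Taxon 8 form a cherry on this tree, so they are sister taxa.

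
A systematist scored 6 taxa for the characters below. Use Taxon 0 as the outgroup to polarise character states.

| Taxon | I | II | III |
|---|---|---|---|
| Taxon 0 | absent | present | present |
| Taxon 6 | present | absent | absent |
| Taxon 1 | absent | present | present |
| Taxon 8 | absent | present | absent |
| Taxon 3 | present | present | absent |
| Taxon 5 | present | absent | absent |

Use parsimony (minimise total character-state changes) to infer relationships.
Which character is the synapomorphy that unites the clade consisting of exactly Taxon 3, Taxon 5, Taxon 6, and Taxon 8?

III

Character polarity is set by the outgroup: the derived state is whichever differs from the outgroup's state, so for II, III the derived state is 'absent', and for the remaining characters it is 'present'.
Only Taxon 3, Taxon 5, and Taxon 6 show the derived state 'present' for I, supporting them as a clade.
Only Taxon 5 and Taxon 6 show the derived state 'absent' for II, supporting them as a clade.
III (derived state 'absent') is shared by Taxon 3, Taxon 5, Taxon 6, and Taxon 8 — a synapomorphy uniting that clade.
Most parsimonious ingroup topology: ((((Taxon 6,Taxon 5),Taxon 3),Taxon 8),Taxon 1).
The clade {Taxon 3, Taxon 5, Taxon 6, Taxon 8} is supported by III: its derived state 'absent' occurs in exactly those taxa and in no other taxon (including the outgroup).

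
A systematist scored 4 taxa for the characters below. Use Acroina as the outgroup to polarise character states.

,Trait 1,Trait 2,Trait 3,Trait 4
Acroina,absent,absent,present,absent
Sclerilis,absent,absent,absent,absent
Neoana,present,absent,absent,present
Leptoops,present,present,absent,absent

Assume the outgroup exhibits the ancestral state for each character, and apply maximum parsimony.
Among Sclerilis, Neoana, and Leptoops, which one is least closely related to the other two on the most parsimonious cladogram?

Sclerilis

Character polarity is set by the outgroup: the derived state is whichever differs from the outgroup's state, so for Trait 3 the derived state is 'absent', and for the remaining characters it is 'present'.
Trait 1 (derived state 'present') is shared by Leptoops and Neoana — a synapomorphy uniting that clade.
Trait 2 (derived state 'present') is unique to Leptoops (autapomorphy; uninformative for grouping).
Trait 3 (derived state 'absent') is shared by all ingroup taxa — unites the whole ingroup.
Trait 4 (derived state 'present') is unique to Neoana (autapomorphy; uninformative for grouping).
Most parsimonious ingroup topology: (Sclerilis,(Neoana,Leptoops)).
Leptoops and Neoana share a more recent common ancestor with each other than either does with Sclerilis, so Sclerilis is the least closely related of the three.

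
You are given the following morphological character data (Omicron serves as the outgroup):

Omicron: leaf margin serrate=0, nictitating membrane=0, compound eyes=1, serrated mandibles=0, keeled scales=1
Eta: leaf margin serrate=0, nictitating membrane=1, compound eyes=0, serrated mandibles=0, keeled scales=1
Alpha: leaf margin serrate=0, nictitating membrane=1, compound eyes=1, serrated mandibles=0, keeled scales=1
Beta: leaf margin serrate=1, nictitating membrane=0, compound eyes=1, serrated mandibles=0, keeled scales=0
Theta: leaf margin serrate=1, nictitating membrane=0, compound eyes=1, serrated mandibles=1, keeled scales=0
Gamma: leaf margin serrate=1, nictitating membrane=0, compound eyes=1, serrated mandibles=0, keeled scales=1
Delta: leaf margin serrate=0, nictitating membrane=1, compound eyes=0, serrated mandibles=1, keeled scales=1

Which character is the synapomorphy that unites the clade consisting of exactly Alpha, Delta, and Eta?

Character polarity is set by the outgroup: the derived state is whichever differs from the outgroup's state, so for compound eyes, keeled scales the derived state is '0', and for the remaining characters it is '1'.
Only Beta, Gamma, and Theta show the derived state '1' for leaf margin serrate, supporting them as a clade.
nictitating membrane (derived state '1') is shared by Alpha, Delta, and Eta — a synapomorphy uniting that clade.
compound eyes: derived state '0' in Delta and Eta only — synapomorphy for {Delta, Eta}.
serrated mandibles groups Delta and Theta, which is incompatible with the clades supported by the remaining characters; treating it as convergent (homoplasy) costs fewer steps than any alternative tree.
keeled scales: derived state '0' in Beta and Theta only — synapomorphy for {Beta, Theta}.
Most parsimonious ingroup topology: (((Eta,Delta),Alpha),((Beta,Theta),Gamma)).
The clade {Alpha, Delta, Eta} is supported by nictitating membrane: its derived state '1' occurs in exactly those taxa and in no other taxon (including the outgroup).

nictitating membrane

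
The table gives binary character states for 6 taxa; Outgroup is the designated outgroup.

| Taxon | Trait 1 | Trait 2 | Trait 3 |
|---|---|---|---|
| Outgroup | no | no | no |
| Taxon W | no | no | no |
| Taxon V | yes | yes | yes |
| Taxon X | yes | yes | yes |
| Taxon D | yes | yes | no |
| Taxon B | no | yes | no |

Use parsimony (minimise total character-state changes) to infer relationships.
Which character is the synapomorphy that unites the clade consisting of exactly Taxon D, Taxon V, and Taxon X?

The outgroup has state 'no' for every character, so 'yes' is the derived state throughout.
Trait 1: derived state 'yes' in Taxon D, Taxon V, and Taxon X only — synapomorphy for {Taxon D, Taxon V, Taxon X}.
Only Taxon B, Taxon D, Taxon V, and Taxon X show the derived state 'yes' for Trait 2, supporting them as a clade.
Trait 3: derived state 'yes' in Taxon V and Taxon X only — synapomorphy for {Taxon V, Taxon X}.
Most parsimonious ingroup topology: (Taxon W,(((Taxon V,Taxon X),Taxon D),Taxon B)).
The clade {Taxon D, Taxon V, Taxon X} is supported by Trait 1: its derived state 'yes' occurs in exactly those taxa and in no other taxon (including the outgroup).

Trait 1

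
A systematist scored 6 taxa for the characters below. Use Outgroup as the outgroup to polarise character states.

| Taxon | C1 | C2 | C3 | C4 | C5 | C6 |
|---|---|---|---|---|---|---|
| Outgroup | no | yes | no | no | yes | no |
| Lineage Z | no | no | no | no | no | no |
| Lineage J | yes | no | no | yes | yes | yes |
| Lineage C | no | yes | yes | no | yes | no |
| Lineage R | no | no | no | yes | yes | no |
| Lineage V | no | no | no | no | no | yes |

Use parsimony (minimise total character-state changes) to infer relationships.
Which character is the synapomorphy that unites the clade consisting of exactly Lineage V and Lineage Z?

Character polarity is set by the outgroup: the derived state is whichever differs from the outgroup's state, so for C2, C5 the derived state is 'no', and for the remaining characters it is 'yes'.
C1 (derived state 'yes') is unique to Lineage J (autapomorphy; uninformative for grouping).
C2: derived state 'no' in Lineage J, Lineage R, Lineage V, and Lineage Z only — synapomorphy for {Lineage J, Lineage R, Lineage V, Lineage Z}.
C3 (derived state 'yes') is unique to Lineage C (autapomorphy; uninformative for grouping).
Only Lineage J and Lineage R show the derived state 'yes' for C4, supporting them as a clade.
C5: derived state 'no' in Lineage V and Lineage Z only — synapomorphy for {Lineage V, Lineage Z}.
C6 groups Lineage J and Lineage V, which is incompatible with the clades supported by the remaining characters; treating it as convergent (homoplasy) costs fewer steps than any alternative tree.
Most parsimonious ingroup topology: (((Lineage V,Lineage Z),(Lineage R,Lineage J)),Lineage C).
The clade {Lineage V, Lineage Z} is supported by C5: its derived state 'no' occurs in exactly those taxa and in no other taxon (including the outgroup).

C5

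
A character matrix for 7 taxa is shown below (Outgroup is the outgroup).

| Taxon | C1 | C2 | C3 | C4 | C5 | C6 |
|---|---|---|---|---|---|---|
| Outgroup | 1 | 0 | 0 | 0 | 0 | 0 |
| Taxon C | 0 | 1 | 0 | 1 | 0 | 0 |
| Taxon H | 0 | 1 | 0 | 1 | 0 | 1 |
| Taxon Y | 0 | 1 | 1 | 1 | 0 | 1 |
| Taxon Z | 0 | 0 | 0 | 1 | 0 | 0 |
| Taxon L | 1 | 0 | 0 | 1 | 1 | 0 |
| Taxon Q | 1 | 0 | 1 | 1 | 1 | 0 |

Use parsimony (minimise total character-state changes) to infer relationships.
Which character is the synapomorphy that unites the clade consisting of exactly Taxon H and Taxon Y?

C6

Character polarity is set by the outgroup: the derived state is whichever differs from the outgroup's state, so for C1 the derived state is '0', and for the remaining characters it is '1'.
C1 (derived state '0') is shared by Taxon C, Taxon H, Taxon Y, and Taxon Z — a synapomorphy uniting that clade.
C2 (derived state '1') is shared by Taxon C, Taxon H, and Taxon Y — a synapomorphy uniting that clade.
C3 (state '1') occurs in Taxon Q and Taxon Y but conflicts with the nesting implied by the other characters — most parsimoniously interpreted as homoplasy.
All ingroup taxa share the derived state '1' for C4; it defines the ingroup but does not resolve relationships within it.
Only Taxon L and Taxon Q show the derived state '1' for C5, supporting them as a clade.
C6 (derived state '1') is shared by Taxon H and Taxon Y — a synapomorphy uniting that clade.
Most parsimonious ingroup topology: ((((Taxon H,Taxon Y),Taxon C),Taxon Z),(Taxon L,Taxon Q)).
The clade {Taxon H, Taxon Y} is supported by C6: its derived state '1' occurs in exactly those taxa and in no other taxon (including the outgroup).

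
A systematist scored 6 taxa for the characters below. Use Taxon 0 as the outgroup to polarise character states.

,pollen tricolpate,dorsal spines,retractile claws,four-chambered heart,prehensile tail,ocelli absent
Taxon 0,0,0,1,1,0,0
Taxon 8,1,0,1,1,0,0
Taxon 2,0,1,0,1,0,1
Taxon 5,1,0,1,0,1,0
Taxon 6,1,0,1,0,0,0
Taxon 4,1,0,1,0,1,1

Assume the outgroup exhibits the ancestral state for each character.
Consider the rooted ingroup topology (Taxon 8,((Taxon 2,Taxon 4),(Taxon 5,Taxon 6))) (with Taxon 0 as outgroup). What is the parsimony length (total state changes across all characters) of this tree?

Map each character onto (Taxon 8,((Taxon 2,Taxon 4),(Taxon 5,Taxon 6))) (rooted by Taxon 0) and count the minimum state changes it requires (Fitch parsimony):
pollen tricolpate: 2; dorsal spines: 1; retractile claws: 1; four-chambered heart: 2; prehensile tail: 2; ocelli absent: 1.
Total tree length = 9.

9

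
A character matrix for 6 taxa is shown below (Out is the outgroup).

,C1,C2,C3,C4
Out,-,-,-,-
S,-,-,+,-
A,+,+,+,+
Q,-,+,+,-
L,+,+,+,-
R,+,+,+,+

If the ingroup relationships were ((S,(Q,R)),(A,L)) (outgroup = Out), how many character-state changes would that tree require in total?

Map each character onto ((S,(Q,R)),(A,L)) (rooted by Out) and count the minimum state changes it requires (Fitch parsimony):
C1: 2; C2: 2; C3: 1; C4: 2.
Total tree length = 7.

7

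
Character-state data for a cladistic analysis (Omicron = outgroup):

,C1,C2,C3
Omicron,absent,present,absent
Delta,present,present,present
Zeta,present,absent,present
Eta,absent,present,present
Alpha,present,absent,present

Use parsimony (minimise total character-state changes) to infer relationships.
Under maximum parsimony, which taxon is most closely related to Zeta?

Character polarity is set by the outgroup: the derived state is whichever differs from the outgroup's state, so for C2 the derived state is 'absent', and for the remaining characters it is 'present'.
C1: derived state 'present' in Alpha, Delta, and Zeta only — synapomorphy for {Alpha, Delta, Zeta}.
Only Alpha and Zeta show the derived state 'absent' for C2, supporting them as a clade.
All ingroup taxa share the derived state 'present' for C3; it defines the ingroup but does not resolve relationships within it.
Most parsimonious ingroup topology: ((Delta,(Zeta,Alpha)),Eta).
Zeta and Alpha form a cherry on this tree, so they are sister taxa.

Alpha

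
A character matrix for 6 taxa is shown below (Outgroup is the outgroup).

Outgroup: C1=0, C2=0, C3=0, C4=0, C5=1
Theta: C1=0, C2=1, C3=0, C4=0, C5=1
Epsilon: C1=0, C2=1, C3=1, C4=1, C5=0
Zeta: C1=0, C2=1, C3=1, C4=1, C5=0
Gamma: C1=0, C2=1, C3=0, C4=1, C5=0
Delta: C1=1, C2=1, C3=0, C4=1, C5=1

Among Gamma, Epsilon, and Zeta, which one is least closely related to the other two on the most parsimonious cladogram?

Gamma

Character polarity is set by the outgroup: the derived state is whichever differs from the outgroup's state, so for C5 the derived state is '0', and for the remaining characters it is '1'.
C1: derived state '1' in Delta only — an autapomorphy, so it tells us nothing about relationships among taxa.
C2 (derived state '1') is shared by all ingroup taxa — unites the whole ingroup.
Only Epsilon and Zeta show the derived state '1' for C3, supporting them as a clade.
Only Delta, Epsilon, Gamma, and Zeta show the derived state '1' for C4, supporting them as a clade.
C5 (derived state '0') is shared by Epsilon, Gamma, and Zeta — a synapomorphy uniting that clade.
Most parsimonious ingroup topology: (Theta,(((Epsilon,Zeta),Gamma),Delta)).
Epsilon and Zeta share a more recent common ancestor with each other than either does with Gamma, so Gamma is the least closely related of the three.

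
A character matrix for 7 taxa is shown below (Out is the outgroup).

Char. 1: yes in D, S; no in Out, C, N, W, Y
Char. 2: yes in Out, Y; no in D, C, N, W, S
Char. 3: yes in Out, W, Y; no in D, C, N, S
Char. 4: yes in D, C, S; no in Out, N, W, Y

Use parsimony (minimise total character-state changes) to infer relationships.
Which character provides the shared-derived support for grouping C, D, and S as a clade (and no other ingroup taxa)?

Char. 4

Character polarity is set by the outgroup: the derived state is whichever differs from the outgroup's state, so for Char. 2, Char. 3 the derived state is 'no', and for the remaining characters it is 'yes'.
Char. 1 (derived state 'yes') is shared by D and S — a synapomorphy uniting that clade.
Char. 2 (derived state 'no') is shared by C, D, N, S, and W — a synapomorphy uniting that clade.
Char. 3: derived state 'no' in C, D, N, and S only — synapomorphy for {C, D, N, S}.
Char. 4 (derived state 'yes') is shared by C, D, and S — a synapomorphy uniting that clade.
Most parsimonious ingroup topology: (((((D,S),C),N),W),Y).
The clade {C, D, S} is supported by Char. 4: its derived state 'yes' occurs in exactly those taxa and in no other taxon (including the outgroup).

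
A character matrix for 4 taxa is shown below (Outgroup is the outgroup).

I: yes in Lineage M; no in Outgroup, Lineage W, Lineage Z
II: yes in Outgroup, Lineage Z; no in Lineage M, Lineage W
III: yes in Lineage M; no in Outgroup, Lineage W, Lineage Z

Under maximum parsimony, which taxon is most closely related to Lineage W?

Lineage M

Character polarity is set by the outgroup: the derived state is whichever differs from the outgroup's state, so for II the derived state is 'no', and for the remaining characters it is 'yes'.
I (derived state 'yes') is unique to Lineage M (autapomorphy; uninformative for grouping).
II: derived state 'no' in Lineage M and Lineage W only — synapomorphy for {Lineage M, Lineage W}.
III (derived state 'yes') is unique to Lineage M (autapomorphy; uninformative for grouping).
Most parsimonious ingroup topology: ((Lineage M,Lineage W),Lineage Z).
Lineage W and Lineage M form a cherry on this tree, so they are sister taxa.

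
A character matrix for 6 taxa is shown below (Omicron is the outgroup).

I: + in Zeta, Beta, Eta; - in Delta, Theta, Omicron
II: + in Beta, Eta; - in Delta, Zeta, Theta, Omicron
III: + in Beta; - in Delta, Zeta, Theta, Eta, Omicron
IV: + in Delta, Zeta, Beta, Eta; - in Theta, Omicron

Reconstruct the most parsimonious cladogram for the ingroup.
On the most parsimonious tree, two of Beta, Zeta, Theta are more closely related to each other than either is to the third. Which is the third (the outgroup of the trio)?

Theta

The outgroup has state '-' for every character, so '+' is the derived state throughout.
I (derived state '+') is shared by Beta, Eta, and Zeta — a synapomorphy uniting that clade.
II: derived state '+' in Beta and Eta only — synapomorphy for {Beta, Eta}.
III: derived state '+' in Beta only — an autapomorphy, so it tells us nothing about relationships among taxa.
Only Beta, Delta, Eta, and Zeta show the derived state '+' for IV, supporting them as a clade.
Most parsimonious ingroup topology: ((((Eta,Beta),Zeta),Delta),Theta).
Zeta and Beta share a more recent common ancestor with each other than either does with Theta, so Theta is the least closely related of the three.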